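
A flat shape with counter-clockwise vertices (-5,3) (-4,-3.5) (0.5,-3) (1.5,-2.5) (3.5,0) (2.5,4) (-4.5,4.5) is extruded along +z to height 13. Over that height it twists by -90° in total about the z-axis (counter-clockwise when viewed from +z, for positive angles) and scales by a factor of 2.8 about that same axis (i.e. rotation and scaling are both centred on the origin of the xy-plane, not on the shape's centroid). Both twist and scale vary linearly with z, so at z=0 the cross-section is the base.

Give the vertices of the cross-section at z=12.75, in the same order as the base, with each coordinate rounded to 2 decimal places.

t = z/height = 12.75/13 = 0.980769
s = 1 + (scale-1)·z/height = 1 + (2.8-1)·12.75/13 = 2.765385
θ = twist·z/height = -90°·12.75/13 = -88.2692° = -1.540589 rad
cos θ = 0.030203, sin θ = -0.999544 (intermediates below are computed at full precision and shown rounded to 5 d.p.)
v1: (-5,3) → rotate → (2.84762,5.08833) → ×s → (7.87475,14.07118) → (7.87,14.07)
v2: (-4,-3.5) → rotate → (-3.61922,3.89246) → ×s → (-10.00852,10.76416) → (-10.01,10.76)
v3: (0.5,-3) → rotate → (-2.98353,-0.59038) → ×s → (-8.25061,-1.63263) → (-8.25,-1.63)
v4: (1.5,-2.5) → rotate → (-2.45355,-1.57482) → ×s → (-6.78502,-4.35499) → (-6.79,-4.35)
v5: (3.5,0) → rotate → (0.10571,-3.49840) → ×s → (0.29233,-9.67443) → (0.29,-9.67)
v6: (2.5,4) → rotate → (4.07368,-2.37805) → ×s → (11.26530,-6.57622) → (11.27,-6.58)
v7: (-4.5,4.5) → rotate → (4.36203,4.63386) → ×s → (12.06270,12.81441) → (12.06,12.81)

Cross-section at z=12.75: (7.87,14.07) (-10.01,10.76) (-8.25,-1.63) (-6.79,-4.35) (0.29,-9.67) (11.27,-6.58) (12.06,12.81)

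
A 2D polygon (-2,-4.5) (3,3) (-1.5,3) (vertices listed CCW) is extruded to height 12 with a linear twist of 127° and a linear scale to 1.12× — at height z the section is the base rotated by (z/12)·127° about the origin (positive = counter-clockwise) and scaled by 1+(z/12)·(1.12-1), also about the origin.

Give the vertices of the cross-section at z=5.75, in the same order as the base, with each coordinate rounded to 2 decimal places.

Cross-section at z=5.75: (3.13,-4.16) (-1.23,4.32) (-3.54,0.16)

t = z/height = 5.75/12 = 0.479167
s = 1 + (scale-1)·z/height = 1 + (1.12-1)·5.75/12 = 1.057500
θ = twist·z/height = 127°·5.75/12 = 60.8542° = 1.062106 rad
cos θ = 0.487034, sin θ = 0.873383 (intermediates below are computed at full precision and shown rounded to 5 d.p.)
v1: (-2,-4.5) → rotate → (2.95615,-3.93842) → ×s → (3.12613,-4.16488) → (3.13,-4.16)
v2: (3,3) → rotate → (-1.15905,4.08125) → ×s → (-1.22569,4.31592) → (-1.23,4.32)
v3: (-1.5,3) → rotate → (-3.35070,0.15103) → ×s → (-3.54337,0.15971) → (-3.54,0.16)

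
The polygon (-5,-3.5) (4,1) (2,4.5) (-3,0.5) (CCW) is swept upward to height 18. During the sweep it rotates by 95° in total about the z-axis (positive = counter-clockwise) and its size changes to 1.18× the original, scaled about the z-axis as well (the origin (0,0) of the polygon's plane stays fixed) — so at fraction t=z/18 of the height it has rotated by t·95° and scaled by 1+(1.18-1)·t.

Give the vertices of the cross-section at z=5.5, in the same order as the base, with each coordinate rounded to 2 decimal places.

t = z/height = 5.5/18 = 0.305556
s = 1 + (scale-1)·z/height = 1 + (1.18-1)·5.5/18 = 1.055000
θ = twist·z/height = 95°·5.5/18 = 29.0278° = 0.506630 rad
cos θ = 0.874385, sin θ = 0.485234 (intermediates below are computed at full precision and shown rounded to 5 d.p.)
v1: (-5,-3.5) → rotate → (-2.67361,-5.48651) → ×s → (-2.82065,-5.78827) → (-2.82,-5.79)
v2: (4,1) → rotate → (3.01230,2.81532) → ×s → (3.17798,2.97016) → (3.18,2.97)
v3: (2,4.5) → rotate → (-0.43478,4.90520) → ×s → (-0.45870,5.17498) → (-0.46,5.17)
v4: (-3,0.5) → rotate → (-2.86577,-1.01851) → ×s → (-3.02339,-1.07453) → (-3.02,-1.07)

Cross-section at z=5.5: (-2.82,-5.79) (3.18,2.97) (-0.46,5.17) (-3.02,-1.07)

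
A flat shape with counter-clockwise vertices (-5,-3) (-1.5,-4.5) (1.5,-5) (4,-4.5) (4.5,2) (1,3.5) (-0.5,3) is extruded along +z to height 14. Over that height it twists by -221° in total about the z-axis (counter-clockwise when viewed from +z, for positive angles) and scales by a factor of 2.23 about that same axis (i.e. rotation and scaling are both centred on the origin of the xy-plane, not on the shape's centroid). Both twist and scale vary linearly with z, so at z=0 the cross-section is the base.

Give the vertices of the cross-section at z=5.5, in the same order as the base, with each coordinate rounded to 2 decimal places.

Cross-section at z=5.5: (-4.85,7.16) (-6.79,1.85) (-7.28,-2.63) (-6.34,-6.29) (3.33,-6.50) (5.27,-1.19) (4.40,0.99)

t = z/height = 5.5/14 = 0.392857
s = 1 + (scale-1)·z/height = 1 + (2.23-1)·5.5/14 = 1.483214
θ = twist·z/height = -221°·5.5/14 = -86.8214° = -1.515320 rad
cos θ = 0.055448, sin θ = -0.998462 (intermediates below are computed at full precision and shown rounded to 5 d.p.)
v1: (-5,-3) → rotate → (-3.27263,4.82596) → ×s → (-4.85400,7.15794) → (-4.85,7.16)
v2: (-1.5,-4.5) → rotate → (-4.57625,1.24818) → ×s → (-6.78756,1.85131) → (-6.79,1.85)
v3: (1.5,-5) → rotate → (-4.90914,-1.77493) → ×s → (-7.28130,-2.63261) → (-7.28,-2.63)
v4: (4,-4.5) → rotate → (-4.27128,-4.24336) → ×s → (-6.33523,-6.29382) → (-6.34,-6.29)
v5: (4.5,2) → rotate → (2.24644,-4.38218) → ×s → (3.33195,-6.49971) → (3.33,-6.50)
v6: (1,3.5) → rotate → (3.55006,-0.80439) → ×s → (5.26551,-1.19309) → (5.27,-1.19)
v7: (-0.5,3) → rotate → (2.96766,0.66558) → ×s → (4.40168,0.98719) → (4.40,0.99)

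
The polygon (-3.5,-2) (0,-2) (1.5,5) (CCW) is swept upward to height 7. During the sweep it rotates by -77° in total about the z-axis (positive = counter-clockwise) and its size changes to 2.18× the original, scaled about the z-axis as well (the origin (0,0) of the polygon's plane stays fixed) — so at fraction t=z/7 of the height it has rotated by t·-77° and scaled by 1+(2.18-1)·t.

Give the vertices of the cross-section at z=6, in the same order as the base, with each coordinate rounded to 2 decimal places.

t = z/height = 6/7 = 0.857143
s = 1 + (scale-1)·z/height = 1 + (2.18-1)·6/7 = 2.011429
θ = twist·z/height = -77°·6/7 = -66.0000° = -1.151917 rad
cos θ = 0.406737, sin θ = -0.913545 (intermediates below are computed at full precision and shown rounded to 5 d.p.)
v1: (-3.5,-2) → rotate → (-3.25067,2.38394) → ×s → (-6.53849,4.79512) → (-6.54,4.80)
v2: (0,-2) → rotate → (-1.82709,-0.81347) → ×s → (-3.67506,-1.63624) → (-3.68,-1.64)
v3: (1.5,5) → rotate → (5.17783,0.66337) → ×s → (10.41484,1.33431) → (10.41,1.33)

Cross-section at z=6: (-6.54,4.80) (-3.68,-1.64) (10.41,1.33)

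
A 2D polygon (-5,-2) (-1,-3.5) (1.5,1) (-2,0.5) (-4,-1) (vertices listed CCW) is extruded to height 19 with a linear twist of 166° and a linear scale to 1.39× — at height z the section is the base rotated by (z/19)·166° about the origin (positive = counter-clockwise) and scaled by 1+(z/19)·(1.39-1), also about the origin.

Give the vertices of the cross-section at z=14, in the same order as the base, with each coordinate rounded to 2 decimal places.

t = z/height = 14/19 = 0.736842
s = 1 + (scale-1)·z/height = 1 + (1.39-1)·14/19 = 1.287368
θ = twist·z/height = 166°·14/19 = 122.3158° = 2.134813 rad
cos θ = -0.534585, sin θ = 0.845115 (intermediates below are computed at full precision and shown rounded to 5 d.p.)
v1: (-5,-2) → rotate → (4.36316,-3.15640) → ×s → (5.61699,-4.06345) → (5.62,-4.06)
v2: (-1,-3.5) → rotate → (3.49249,1.02593) → ×s → (4.49612,1.32075) → (4.50,1.32)
v3: (1.5,1) → rotate → (-1.64699,0.73309) → ×s → (-2.12029,0.94375) → (-2.12,0.94)
v4: (-2,0.5) → rotate → (0.64661,-1.95752) → ×s → (0.83243,-2.52005) → (0.83,-2.52)
v5: (-4,-1) → rotate → (2.98346,-2.84587) → ×s → (3.84081,-3.66369) → (3.84,-3.66)

Cross-section at z=14: (5.62,-4.06) (4.50,1.32) (-2.12,0.94) (0.83,-2.52) (3.84,-3.66)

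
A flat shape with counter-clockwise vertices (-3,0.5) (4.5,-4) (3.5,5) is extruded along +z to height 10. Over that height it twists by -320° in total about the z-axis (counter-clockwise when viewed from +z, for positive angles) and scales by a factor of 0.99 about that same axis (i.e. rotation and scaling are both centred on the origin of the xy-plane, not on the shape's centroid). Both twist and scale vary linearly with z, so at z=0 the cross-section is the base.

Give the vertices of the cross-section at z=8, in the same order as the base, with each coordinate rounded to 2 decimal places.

t = z/height = 8/10 = 0.8
s = 1 + (scale-1)·z/height = 1 + (0.99-1)·8/10 = 0.992000
θ = twist·z/height = -320°·8/10 = -256.0000° = -4.468043 rad
cos θ = -0.241922, sin θ = 0.970296 (intermediates below are computed at full precision and shown rounded to 5 d.p.)
v1: (-3,0.5) → rotate → (0.24062,-3.03185) → ×s → (0.23869,-3.00759) → (0.24,-3.01)
v2: (4.5,-4) → rotate → (2.79253,5.33402) → ×s → (2.77019,5.29135) → (2.77,5.29)
v3: (3.5,5) → rotate → (-5.69821,2.18643) → ×s → (-5.65262,2.16893) → (-5.65,2.17)

Cross-section at z=8: (0.24,-3.01) (2.77,5.29) (-5.65,2.17)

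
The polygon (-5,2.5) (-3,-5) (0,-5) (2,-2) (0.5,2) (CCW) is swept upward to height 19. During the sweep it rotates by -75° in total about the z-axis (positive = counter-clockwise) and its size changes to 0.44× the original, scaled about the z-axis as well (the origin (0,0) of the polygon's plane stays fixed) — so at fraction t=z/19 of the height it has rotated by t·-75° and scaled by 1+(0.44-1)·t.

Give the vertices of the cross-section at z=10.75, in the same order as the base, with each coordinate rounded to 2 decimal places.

t = z/height = 10.75/19 = 0.565789
s = 1 + (scale-1)·z/height = 1 + (0.44-1)·10.75/19 = 0.683158
θ = twist·z/height = -75°·10.75/19 = -42.4342° = -0.740617 rad
cos θ = 0.738053, sin θ = -0.674743 (intermediates below are computed at full precision and shown rounded to 5 d.p.)
v1: (-5,2.5) → rotate → (-2.00340,5.21885) → ×s → (-1.36864,3.56530) → (-1.37,3.57)
v2: (-3,-5) → rotate → (-5.58787,-1.66603) → ×s → (-3.81740,-1.13816) → (-3.82,-1.14)
v3: (0,-5) → rotate → (-3.37372,-3.69026) → ×s → (-2.30478,-2.52103) → (-2.30,-2.52)
v4: (2,-2) → rotate → (0.12662,-2.82559) → ×s → (0.08650,-1.93033) → (0.09,-1.93)
v5: (0.5,2) → rotate → (1.71851,1.13873) → ×s → (1.17402,0.77793) → (1.17,0.78)

Cross-section at z=10.75: (-1.37,3.57) (-3.82,-1.14) (-2.30,-2.52) (0.09,-1.93) (1.17,0.78)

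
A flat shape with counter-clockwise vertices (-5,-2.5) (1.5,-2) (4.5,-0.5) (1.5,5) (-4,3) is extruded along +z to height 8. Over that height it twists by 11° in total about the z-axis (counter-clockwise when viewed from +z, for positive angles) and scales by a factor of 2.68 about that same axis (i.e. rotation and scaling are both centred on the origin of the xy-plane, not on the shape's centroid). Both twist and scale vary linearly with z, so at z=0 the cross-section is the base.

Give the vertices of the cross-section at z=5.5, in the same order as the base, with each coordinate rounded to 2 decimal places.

t = z/height = 5.5/8 = 0.6875
s = 1 + (scale-1)·z/height = 1 + (2.68-1)·5.5/8 = 2.155000
θ = twist·z/height = 11°·5.5/8 = 7.5625° = 0.131991 rad
cos θ = 0.991302, sin θ = 0.131608 (intermediates below are computed at full precision and shown rounded to 5 d.p.)
v1: (-5,-2.5) → rotate → (-4.62749,-3.13629) → ×s → (-9.97224,-6.75871) → (-9.97,-6.76)
v2: (1.5,-2) → rotate → (1.75017,-1.78519) → ×s → (3.77161,-3.84709) → (3.77,-3.85)
v3: (4.5,-0.5) → rotate → (4.52666,0.09658) → ×s → (9.75496,0.20814) → (9.75,0.21)
v4: (1.5,5) → rotate → (0.82891,5.15392) → ×s → (1.78631,11.10670) → (1.79,11.11)
v5: (-4,3) → rotate → (-4.36003,2.44748) → ×s → (-9.39587,5.27431) → (-9.40,5.27)

Cross-section at z=5.5: (-9.97,-6.76) (3.77,-3.85) (9.75,0.21) (1.79,11.11) (-9.40,5.27)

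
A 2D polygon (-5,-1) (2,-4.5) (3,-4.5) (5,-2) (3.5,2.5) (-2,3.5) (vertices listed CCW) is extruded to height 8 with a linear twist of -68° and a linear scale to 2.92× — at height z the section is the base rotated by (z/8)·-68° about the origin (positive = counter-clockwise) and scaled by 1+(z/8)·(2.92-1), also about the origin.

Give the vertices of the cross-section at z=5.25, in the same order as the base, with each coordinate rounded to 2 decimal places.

t = z/height = 5.25/8 = 0.65625
s = 1 + (scale-1)·z/height = 1 + (2.92-1)·5.25/8 = 2.260000
θ = twist·z/height = -68°·5.25/8 = -44.6250° = -0.778853 rad
cos θ = 0.711720, sin θ = -0.702464 (intermediates below are computed at full precision and shown rounded to 5 d.p.)
v1: (-5,-1) → rotate → (-4.26106,2.80060) → ×s → (-9.63000,6.32935) → (-9.63,6.33)
v2: (2,-4.5) → rotate → (-1.73765,-4.60767) → ×s → (-3.92708,-10.41332) → (-3.93,-10.41)
v3: (3,-4.5) → rotate → (-1.02593,-5.31013) → ×s → (-2.31860,-12.00089) → (-2.32,-12.00)
v4: (5,-2) → rotate → (2.15367,-4.93576) → ×s → (4.86730,-11.15481) → (4.87,-11.15)
v5: (3.5,2.5) → rotate → (4.24718,-0.67932) → ×s → (9.59862,-1.53527) → (9.60,-1.54)
v6: (-2,3.5) → rotate → (1.03518,3.89595) → ×s → (2.33951,8.80484) → (2.34,8.80)

Cross-section at z=5.25: (-9.63,6.33) (-3.93,-10.41) (-2.32,-12.00) (4.87,-11.15) (9.60,-1.54) (2.34,8.80)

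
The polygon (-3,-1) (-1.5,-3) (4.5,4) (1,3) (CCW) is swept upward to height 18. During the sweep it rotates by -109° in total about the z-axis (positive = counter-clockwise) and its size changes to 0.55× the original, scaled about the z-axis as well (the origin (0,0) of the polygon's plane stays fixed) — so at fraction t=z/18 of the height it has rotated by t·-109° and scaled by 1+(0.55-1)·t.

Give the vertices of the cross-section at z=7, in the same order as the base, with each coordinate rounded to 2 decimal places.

Cross-section at z=7: (-2.38,1.06) (-2.58,-0.99) (4.97,-0.07) (2.28,1.27)

t = z/height = 7/18 = 0.388889
s = 1 + (scale-1)·z/height = 1 + (0.55-1)·7/18 = 0.825000
θ = twist·z/height = -109°·7/18 = -42.3889° = -0.739826 rad
cos θ = 0.738586, sin θ = -0.674159 (intermediates below are computed at full precision and shown rounded to 5 d.p.)
v1: (-3,-1) → rotate → (-2.88992,1.28389) → ×s → (-2.38418,1.05921) → (-2.38,1.06)
v2: (-1.5,-3) → rotate → (-3.13036,-1.20452) → ×s → (-2.58254,-0.99373) → (-2.58,-0.99)
v3: (4.5,4) → rotate → (6.02027,-0.07937) → ×s → (4.96673,-0.06548) → (4.97,-0.07)
v4: (1,3) → rotate → (2.76106,1.54160) → ×s → (2.27788,1.27182) → (2.28,1.27)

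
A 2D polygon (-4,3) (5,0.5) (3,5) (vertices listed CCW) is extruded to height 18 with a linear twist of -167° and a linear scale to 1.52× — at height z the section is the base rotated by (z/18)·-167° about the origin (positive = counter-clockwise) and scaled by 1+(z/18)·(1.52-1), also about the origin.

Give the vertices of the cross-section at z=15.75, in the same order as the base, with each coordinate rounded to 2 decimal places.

t = z/height = 15.75/18 = 0.875
s = 1 + (scale-1)·z/height = 1 + (1.52-1)·15.75/18 = 1.455000
θ = twist·z/height = -167°·15.75/18 = -146.1250° = -2.550362 rad
cos θ = -0.830256, sin θ = -0.557383 (intermediates below are computed at full precision and shown rounded to 5 d.p.)
v1: (-4,3) → rotate → (4.99317,-0.26124) → ×s → (7.26506,-0.38010) → (7.27,-0.38)
v2: (5,0.5) → rotate → (-3.87259,-3.20204) → ×s → (-5.63461,-4.65897) → (-5.63,-4.66)
v3: (3,5) → rotate → (0.29615,-5.82343) → ×s → (0.43090,-8.47309) → (0.43,-8.47)

Cross-section at z=15.75: (7.27,-0.38) (-5.63,-4.66) (0.43,-8.47)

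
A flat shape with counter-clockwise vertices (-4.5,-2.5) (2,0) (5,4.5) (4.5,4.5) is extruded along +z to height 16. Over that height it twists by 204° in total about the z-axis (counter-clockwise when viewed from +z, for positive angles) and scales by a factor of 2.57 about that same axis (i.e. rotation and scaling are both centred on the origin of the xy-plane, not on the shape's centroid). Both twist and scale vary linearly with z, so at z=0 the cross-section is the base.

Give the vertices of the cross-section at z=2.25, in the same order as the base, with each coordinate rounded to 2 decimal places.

t = z/height = 2.25/16 = 0.140625
s = 1 + (scale-1)·z/height = 1 + (2.57-1)·2.25/16 = 1.220781
θ = twist·z/height = 204°·2.25/16 = 28.6875° = 0.500691 rad
cos θ = 0.877251, sin θ = 0.480032 (intermediates below are computed at full precision and shown rounded to 5 d.p.)
v1: (-4.5,-2.5) → rotate → (-2.74755,-4.35327) → ×s → (-3.35416,-5.31439) → (-3.35,-5.31)
v2: (2,0) → rotate → (1.75450,0.96006) → ×s → (2.14186,1.17203) → (2.14,1.17)
v3: (5,4.5) → rotate → (2.22611,6.34779) → ×s → (2.71759,7.74926) → (2.72,7.75)
v4: (4.5,4.5) → rotate → (1.78748,6.10777) → ×s → (2.18213,7.45626) → (2.18,7.46)

Cross-section at z=2.25: (-3.35,-5.31) (2.14,1.17) (2.72,7.75) (2.18,7.46)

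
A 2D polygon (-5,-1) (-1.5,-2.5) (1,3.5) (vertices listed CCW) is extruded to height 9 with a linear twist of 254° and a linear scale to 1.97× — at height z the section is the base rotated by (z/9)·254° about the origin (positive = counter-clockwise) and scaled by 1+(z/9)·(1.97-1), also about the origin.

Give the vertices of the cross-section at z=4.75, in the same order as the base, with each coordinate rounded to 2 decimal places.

t = z/height = 4.75/9 = 0.527778
s = 1 + (scale-1)·z/height = 1 + (1.97-1)·4.75/9 = 1.511944
θ = twist·z/height = 254°·4.75/9 = 134.0556° = 2.339711 rad
cos θ = -0.695356, sin θ = 0.718666 (intermediates below are computed at full precision and shown rounded to 5 d.p.)
v1: (-5,-1) → rotate → (4.19544,-2.89797) → ×s → (6.34328,-4.38158) → (6.34,-4.38)
v2: (-1.5,-2.5) → rotate → (2.83970,0.66039) → ×s → (4.29347,0.99847) → (4.29,1.00)
v3: (1,3.5) → rotate → (-3.21069,-1.71508) → ×s → (-4.85438,-2.59310) → (-4.85,-2.59)

Cross-section at z=4.75: (6.34,-4.38) (4.29,1.00) (-4.85,-2.59)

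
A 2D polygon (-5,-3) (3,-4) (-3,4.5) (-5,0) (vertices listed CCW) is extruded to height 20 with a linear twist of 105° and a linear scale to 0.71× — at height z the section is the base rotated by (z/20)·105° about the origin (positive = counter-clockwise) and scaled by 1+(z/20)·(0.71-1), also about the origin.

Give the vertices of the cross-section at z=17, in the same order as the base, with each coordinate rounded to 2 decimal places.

t = z/height = 17/20 = 0.85
s = 1 + (scale-1)·z/height = 1 + (0.71-1)·17/20 = 0.753500
θ = twist·z/height = 105°·17/20 = 89.2500° = 1.557706 rad
cos θ = 0.013090, sin θ = 0.999914 (intermediates below are computed at full precision and shown rounded to 5 d.p.)
v1: (-5,-3) → rotate → (2.93430,-5.03884) → ×s → (2.21099,-3.79677) → (2.21,-3.80)
v2: (3,-4) → rotate → (4.03893,2.94738) → ×s → (3.04333,2.22085) → (3.04,2.22)
v3: (-3,4.5) → rotate → (-4.53888,-2.94084) → ×s → (-3.42005,-2.21592) → (-3.42,-2.22)
v4: (-5,0) → rotate → (-0.06545,-4.99957) → ×s → (-0.04932,-3.76718) → (-0.05,-3.77)

Cross-section at z=17: (2.21,-3.80) (3.04,2.22) (-3.42,-2.22) (-0.05,-3.77)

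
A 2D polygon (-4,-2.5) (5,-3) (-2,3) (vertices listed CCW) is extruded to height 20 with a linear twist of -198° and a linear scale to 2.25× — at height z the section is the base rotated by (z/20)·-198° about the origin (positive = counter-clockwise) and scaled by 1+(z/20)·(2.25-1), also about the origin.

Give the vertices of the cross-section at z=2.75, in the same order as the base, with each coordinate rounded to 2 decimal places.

Cross-section at z=2.75: (-5.51,-0.46) (3.60,-5.81) (-0.48,4.20)

t = z/height = 2.75/20 = 0.1375
s = 1 + (scale-1)·z/height = 1 + (2.25-1)·2.75/20 = 1.171875
θ = twist·z/height = -198°·2.75/20 = -27.2250° = -0.475166 rad
cos θ = 0.889217, sin θ = -0.457486 (intermediates below are computed at full precision and shown rounded to 5 d.p.)
v1: (-4,-2.5) → rotate → (-4.70058,-0.39310) → ×s → (-5.50849,-0.46066) → (-5.51,-0.46)
v2: (5,-3) → rotate → (3.07363,-4.95508) → ×s → (3.60191,-5.80673) → (3.60,-5.81)
v3: (-2,3) → rotate → (-0.40598,3.58262) → ×s → (-0.47575,4.19839) → (-0.48,4.20)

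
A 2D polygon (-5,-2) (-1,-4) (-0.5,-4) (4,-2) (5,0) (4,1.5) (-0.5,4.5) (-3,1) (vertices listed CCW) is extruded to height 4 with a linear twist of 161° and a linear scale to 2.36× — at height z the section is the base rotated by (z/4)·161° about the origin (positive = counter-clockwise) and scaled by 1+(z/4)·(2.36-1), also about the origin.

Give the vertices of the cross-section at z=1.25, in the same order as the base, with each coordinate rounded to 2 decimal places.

t = z/height = 1.25/4 = 0.3125
s = 1 + (scale-1)·z/height = 1 + (2.36-1)·1.25/4 = 1.425000
θ = twist·z/height = 161°·1.25/4 = 50.3125° = 0.878119 rad
cos θ = 0.638600, sin θ = 0.769539 (intermediates below are computed at full precision and shown rounded to 5 d.p.)
v1: (-5,-2) → rotate → (-1.65392,-5.12489) → ×s → (-2.35684,-7.30297) → (-2.36,-7.30)
v2: (-1,-4) → rotate → (2.43956,-3.32394) → ×s → (3.47637,-4.73661) → (3.48,-4.74)
v3: (-0.5,-4) → rotate → (2.75886,-2.93917) → ×s → (3.93137,-4.18832) → (3.93,-4.19)
v4: (4,-2) → rotate → (4.09348,1.80096) → ×s → (5.83321,2.56636) → (5.83,2.57)
v5: (5,0) → rotate → (3.19300,3.84769) → ×s → (4.55002,5.48296) → (4.55,5.48)
v6: (4,1.5) → rotate → (1.40009,4.03606) → ×s → (1.99513,5.75138) → (2.00,5.75)
v7: (-0.5,4.5) → rotate → (-3.78222,2.48893) → ×s → (-5.38967,3.54673) → (-5.39,3.55)
v8: (-3,1) → rotate → (-2.68534,-1.67002) → ×s → (-3.82661,-2.37977) → (-3.83,-2.38)

Cross-section at z=1.25: (-2.36,-7.30) (3.48,-4.74) (3.93,-4.19) (5.83,2.57) (4.55,5.48) (2.00,5.75) (-5.39,3.55) (-3.83,-2.38)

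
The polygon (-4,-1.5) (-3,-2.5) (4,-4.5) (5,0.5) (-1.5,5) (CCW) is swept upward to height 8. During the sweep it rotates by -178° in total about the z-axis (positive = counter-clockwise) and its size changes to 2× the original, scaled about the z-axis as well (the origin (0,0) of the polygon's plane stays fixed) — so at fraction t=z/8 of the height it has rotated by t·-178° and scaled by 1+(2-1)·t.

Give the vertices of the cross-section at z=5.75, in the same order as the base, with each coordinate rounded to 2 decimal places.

t = z/height = 5.75/8 = 0.71875
s = 1 + (scale-1)·z/height = 1 + (2-1)·5.75/8 = 1.718750
θ = twist·z/height = -178°·5.75/8 = -127.9375° = -2.232931 rad
cos θ = -0.614802, sin θ = -0.788682 (intermediates below are computed at full precision and shown rounded to 5 d.p.)
v1: (-4,-1.5) → rotate → (1.27618,4.07693) → ×s → (2.19344,7.00722) → (2.19,7.01)
v2: (-3,-2.5) → rotate → (-0.12730,3.90305) → ×s → (-0.21880,6.70837) → (-0.22,6.71)
v3: (4,-4.5) → rotate → (-6.00827,-0.38812) → ×s → (-10.32672,-0.66708) → (-10.33,-0.67)
v4: (5,0.5) → rotate → (-2.67967,-4.25081) → ×s → (-4.60568,-7.30608) → (-4.61,-7.31)
v5: (-1.5,5) → rotate → (4.86561,-1.89098) → ×s → (8.36277,-3.25013) → (8.36,-3.25)

Cross-section at z=5.75: (2.19,7.01) (-0.22,6.71) (-10.33,-0.67) (-4.61,-7.31) (8.36,-3.25)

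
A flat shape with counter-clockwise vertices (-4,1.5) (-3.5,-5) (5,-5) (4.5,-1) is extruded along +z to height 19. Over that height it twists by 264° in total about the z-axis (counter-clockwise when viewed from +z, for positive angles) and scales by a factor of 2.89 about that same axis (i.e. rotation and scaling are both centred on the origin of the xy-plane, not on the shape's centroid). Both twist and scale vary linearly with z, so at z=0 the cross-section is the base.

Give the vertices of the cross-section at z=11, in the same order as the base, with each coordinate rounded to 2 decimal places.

t = z/height = 11/19 = 0.578947
s = 1 + (scale-1)·z/height = 1 + (2.89-1)·11/19 = 2.094211
θ = twist·z/height = 264°·11/19 = 152.8421° = 2.667598 rad
cos θ = -0.889752, sin θ = 0.456444 (intermediates below are computed at full precision and shown rounded to 5 d.p.)
v1: (-4,1.5) → rotate → (2.87434,-3.16040) → ×s → (6.01948,-6.61855) → (6.02,-6.62)
v2: (-3.5,-5) → rotate → (5.39635,2.85121) → ×s → (11.30110,5.97102) → (11.30,5.97)
v3: (5,-5) → rotate → (-2.16654,6.73098) → ×s → (-4.53719,14.09609) → (-4.54,14.10)
v4: (4.5,-1) → rotate → (-3.54744,2.94375) → ×s → (-7.42909,6.16483) → (-7.43,6.16)

Cross-section at z=11: (6.02,-6.62) (11.30,5.97) (-4.54,14.10) (-7.43,6.16)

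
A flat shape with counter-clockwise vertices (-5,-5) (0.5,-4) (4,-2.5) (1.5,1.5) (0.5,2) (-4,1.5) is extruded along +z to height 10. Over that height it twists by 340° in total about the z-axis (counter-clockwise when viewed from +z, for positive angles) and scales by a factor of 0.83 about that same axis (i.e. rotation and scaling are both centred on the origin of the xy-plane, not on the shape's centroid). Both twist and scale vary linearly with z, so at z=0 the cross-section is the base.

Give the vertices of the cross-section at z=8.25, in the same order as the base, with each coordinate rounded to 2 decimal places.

Cross-section at z=8.25: (-5.01,3.44) (-3.30,-1.05) (-1.49,-3.77) (1.50,-1.03) (1.77,-0.11) (0.64,3.62)

t = z/height = 8.25/10 = 0.825
s = 1 + (scale-1)·z/height = 1 + (0.83-1)·8.25/10 = 0.859750
θ = twist·z/height = 340°·8.25/10 = 280.5000° = 4.895649 rad
cos θ = 0.182236, sin θ = -0.983255 (intermediates below are computed at full precision and shown rounded to 5 d.p.)
v1: (-5,-5) → rotate → (-5.82745,4.00510) → ×s → (-5.01015,3.44338) → (-5.01,3.44)
v2: (0.5,-4) → rotate → (-3.84190,-1.22057) → ×s → (-3.30308,-1.04938) → (-3.30,-1.05)
v3: (4,-2.5) → rotate → (-1.72920,-4.38861) → ×s → (-1.48668,-3.77311) → (-1.49,-3.77)
v4: (1.5,1.5) → rotate → (1.74824,-1.20153) → ×s → (1.50305,-1.03301) → (1.50,-1.03)
v5: (0.5,2) → rotate → (2.05763,-0.12716) → ×s → (1.76905,-0.10932) → (1.77,-0.11)
v6: (-4,1.5) → rotate → (0.74594,4.20637) → ×s → (0.64132,3.61643) → (0.64,3.62)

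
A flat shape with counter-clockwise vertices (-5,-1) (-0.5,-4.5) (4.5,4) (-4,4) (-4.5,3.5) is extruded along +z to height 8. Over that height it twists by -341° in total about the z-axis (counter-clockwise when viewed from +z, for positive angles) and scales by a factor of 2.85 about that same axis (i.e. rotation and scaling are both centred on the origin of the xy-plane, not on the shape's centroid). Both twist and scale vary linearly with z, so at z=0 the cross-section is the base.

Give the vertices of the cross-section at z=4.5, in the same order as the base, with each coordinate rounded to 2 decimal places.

t = z/height = 4.5/8 = 0.5625
s = 1 + (scale-1)·z/height = 1 + (2.85-1)·4.5/8 = 2.040625
θ = twist·z/height = -341°·4.5/8 = -191.8125° = -3.347760 rad
cos θ = -0.978823, sin θ = 0.204710 (intermediates below are computed at full precision and shown rounded to 5 d.p.)
v1: (-5,-1) → rotate → (5.09882,-0.04473) → ×s → (10.40479,-0.09127) → (10.40,-0.09)
v2: (-0.5,-4.5) → rotate → (1.41060,4.30235) → ×s → (2.87851,8.77948) → (2.88,8.78)
v3: (4.5,4) → rotate → (-5.22354,-2.99410) → ×s → (-10.65929,-6.10983) → (-10.66,-6.11)
v4: (-4,4) → rotate → (3.09645,-4.73413) → ×s → (6.31870,-9.66058) → (6.32,-9.66)
v5: (-4.5,3.5) → rotate → (3.68822,-4.34707) → ×s → (7.52627,-8.87075) → (7.53,-8.87)

Cross-section at z=4.5: (10.40,-0.09) (2.88,8.78) (-10.66,-6.11) (6.32,-9.66) (7.53,-8.87)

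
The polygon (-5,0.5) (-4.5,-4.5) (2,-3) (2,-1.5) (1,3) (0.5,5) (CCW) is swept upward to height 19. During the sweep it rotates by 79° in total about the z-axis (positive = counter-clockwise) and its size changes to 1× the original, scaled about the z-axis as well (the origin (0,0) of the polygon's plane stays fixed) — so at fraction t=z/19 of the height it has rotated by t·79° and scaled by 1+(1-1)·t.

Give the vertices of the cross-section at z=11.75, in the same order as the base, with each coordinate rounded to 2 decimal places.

t = z/height = 11.75/19 = 0.618421
s = 1 + (scale-1)·z/height = 1 + (1-1)·11.75/19 = 1.000000
θ = twist·z/height = 79°·11.75/19 = 48.8553° = 0.852685 rad
cos θ = 0.657963, sin θ = 0.753050 (intermediates below are computed at full precision and shown rounded to 5 d.p.)
v1: (-5,0.5) → rotate → (-3.66634,-3.43627) → ×s → (-3.66634,-3.43627) → (-3.67,-3.44)
v2: (-4.5,-4.5) → rotate → (0.42789,-6.34956) → ×s → (0.42789,-6.34956) → (0.43,-6.35)
v3: (2,-3) → rotate → (3.57508,-0.46779) → ×s → (3.57508,-0.46779) → (3.58,-0.47)
v4: (2,-1.5) → rotate → (2.44550,0.51915) → ×s → (2.44550,0.51915) → (2.45,0.52)
v5: (1,3) → rotate → (-1.60119,2.72694) → ×s → (-1.60119,2.72694) → (-1.60,2.73)
v6: (0.5,5) → rotate → (-3.43627,3.66634) → ×s → (-3.43627,3.66634) → (-3.44,3.67)

Cross-section at z=11.75: (-3.67,-3.44) (0.43,-6.35) (3.58,-0.47) (2.45,0.52) (-1.60,2.73) (-3.44,3.67)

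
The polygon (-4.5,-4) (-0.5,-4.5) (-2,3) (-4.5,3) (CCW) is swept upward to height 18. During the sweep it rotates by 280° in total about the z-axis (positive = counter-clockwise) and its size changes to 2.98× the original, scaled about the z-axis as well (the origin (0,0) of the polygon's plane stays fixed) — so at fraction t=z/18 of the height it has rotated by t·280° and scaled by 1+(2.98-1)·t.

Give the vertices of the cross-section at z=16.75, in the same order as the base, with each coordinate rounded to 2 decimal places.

Cross-section at z=16.75: (-9.12,14.48) (-12.38,3.50) (9.34,4.21) (10.51,11.22)

t = z/height = 16.75/18 = 0.930556
s = 1 + (scale-1)·z/height = 1 + (2.98-1)·16.75/18 = 2.842500
θ = twist·z/height = 280°·16.75/18 = 260.5556° = 4.547552 rad
cos θ = -0.164091, sin θ = -0.986445 (intermediates below are computed at full precision and shown rounded to 5 d.p.)
v1: (-4.5,-4) → rotate → (-3.20737,5.09537) → ×s → (-9.11695,14.48358) → (-9.12,14.48)
v2: (-0.5,-4.5) → rotate → (-4.35696,1.23163) → ×s → (-12.38465,3.50092) → (-12.38,3.50)
v3: (-2,3) → rotate → (3.28752,1.48062) → ×s → (9.34477,4.20865) → (9.34,4.21)
v4: (-4.5,3) → rotate → (3.69775,3.94673) → ×s → (10.51084,11.21858) → (10.51,11.22)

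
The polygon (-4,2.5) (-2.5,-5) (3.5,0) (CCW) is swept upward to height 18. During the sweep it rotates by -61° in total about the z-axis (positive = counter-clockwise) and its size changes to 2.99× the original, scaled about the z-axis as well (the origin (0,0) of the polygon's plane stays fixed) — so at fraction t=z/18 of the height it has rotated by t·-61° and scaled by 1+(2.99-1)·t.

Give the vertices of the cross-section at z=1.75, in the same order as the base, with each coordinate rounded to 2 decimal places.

Cross-section at z=1.75: (-4.44,3.46) (-3.58,-5.63) (4.15,-0.43)

t = z/height = 1.75/18 = 0.0972222
s = 1 + (scale-1)·z/height = 1 + (2.99-1)·1.75/18 = 1.193472
θ = twist·z/height = -61°·1.75/18 = -5.9306° = -0.103508 rad
cos θ = 0.994648, sin θ = -0.103323 (intermediates below are computed at full precision and shown rounded to 5 d.p.)
v1: (-4,2.5) → rotate → (-3.72028,2.89991) → ×s → (-4.44006,3.46096) → (-4.44,3.46)
v2: (-2.5,-5) → rotate → (-3.00323,-4.71493) → ×s → (-3.58428,-5.62714) → (-3.58,-5.63)
v3: (3.5,0) → rotate → (3.48127,-0.36163) → ×s → (4.15480,-0.43160) → (4.15,-0.43)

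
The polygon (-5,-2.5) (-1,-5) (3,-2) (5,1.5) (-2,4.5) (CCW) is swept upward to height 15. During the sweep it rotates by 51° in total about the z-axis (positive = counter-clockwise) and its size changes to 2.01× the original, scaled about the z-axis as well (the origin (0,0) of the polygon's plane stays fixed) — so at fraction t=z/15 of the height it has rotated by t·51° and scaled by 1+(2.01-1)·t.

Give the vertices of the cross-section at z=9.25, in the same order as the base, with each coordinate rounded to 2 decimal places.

Cross-section at z=9.25: (-4.81,-7.69) (2.85,-7.77) (5.85,-0.23) (5.65,6.31) (-6.58,4.54)

t = z/height = 9.25/15 = 0.616667
s = 1 + (scale-1)·z/height = 1 + (2.01-1)·9.25/15 = 1.622833
θ = twist·z/height = 51°·9.25/15 = 31.4500° = 0.548906 rad
cos θ = 0.853096, sin θ = 0.521754 (intermediates below are computed at full precision and shown rounded to 5 d.p.)
v1: (-5,-2.5) → rotate → (-2.96109,-4.74151) → ×s → (-4.80536,-7.69468) → (-4.81,-7.69)
v2: (-1,-5) → rotate → (1.75568,-4.78723) → ×s → (2.84917,-7.76888) → (2.85,-7.77)
v3: (3,-2) → rotate → (3.60280,-0.14093) → ×s → (5.84674,-0.22870) → (5.85,-0.23)
v4: (5,1.5) → rotate → (3.48285,3.88842) → ×s → (5.65208,6.31025) → (5.65,6.31)
v5: (-2,4.5) → rotate → (-4.05409,2.79542) → ×s → (-6.57911,4.53650) → (-6.58,4.54)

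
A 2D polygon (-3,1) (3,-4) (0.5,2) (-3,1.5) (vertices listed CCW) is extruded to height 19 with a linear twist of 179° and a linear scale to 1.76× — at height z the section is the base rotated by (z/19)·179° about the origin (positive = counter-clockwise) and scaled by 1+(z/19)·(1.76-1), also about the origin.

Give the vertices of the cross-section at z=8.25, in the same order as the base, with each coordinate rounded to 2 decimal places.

Cross-section at z=8.25: (-2.15,-3.62) (6.05,2.77) (-2.46,1.22) (-2.80,-3.47)

t = z/height = 8.25/19 = 0.434211
s = 1 + (scale-1)·z/height = 1 + (1.76-1)·8.25/19 = 1.330000
θ = twist·z/height = 179°·8.25/19 = 77.7237° = 1.356534 rad
cos θ = 0.212626, sin θ = 0.977134 (intermediates below are computed at full precision and shown rounded to 5 d.p.)
v1: (-3,1) → rotate → (-1.61501,-2.71877) → ×s → (-2.14797,-3.61597) → (-2.15,-3.62)
v2: (3,-4) → rotate → (4.54641,2.08089) → ×s → (6.04673,2.76759) → (6.05,2.77)
v3: (0.5,2) → rotate → (-1.84795,0.91382) → ×s → (-2.45778,1.21538) → (-2.46,1.22)
v4: (-3,1.5) → rotate → (-2.10358,-2.61246) → ×s → (-2.79776,-3.47457) → (-2.80,-3.47)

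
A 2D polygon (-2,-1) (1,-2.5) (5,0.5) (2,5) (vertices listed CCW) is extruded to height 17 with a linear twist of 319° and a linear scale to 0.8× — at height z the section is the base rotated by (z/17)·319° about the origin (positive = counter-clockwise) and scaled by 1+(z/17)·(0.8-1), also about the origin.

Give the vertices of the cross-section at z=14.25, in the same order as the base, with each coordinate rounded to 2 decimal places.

t = z/height = 14.25/17 = 0.838235
s = 1 + (scale-1)·z/height = 1 + (0.8-1)·14.25/17 = 0.832353
θ = twist·z/height = 319°·14.25/17 = 267.3971° = 4.666959 rad
cos θ = -0.045414, sin θ = -0.998968 (intermediates below are computed at full precision and shown rounded to 5 d.p.)
v1: (-2,-1) → rotate → (-0.90814,2.04335) → ×s → (-0.75589,1.70079) → (-0.76,1.70)
v2: (1,-2.5) → rotate → (-2.54283,-0.88543) → ×s → (-2.11654,-0.73699) → (-2.12,-0.74)
v3: (5,0.5) → rotate → (0.27241,-5.01755) → ×s → (0.22674,-4.17637) → (0.23,-4.18)
v4: (2,5) → rotate → (4.90401,-2.22501) → ×s → (4.08187,-1.85199) → (4.08,-1.85)

Cross-section at z=14.25: (-0.76,1.70) (-2.12,-0.74) (0.23,-4.18) (4.08,-1.85)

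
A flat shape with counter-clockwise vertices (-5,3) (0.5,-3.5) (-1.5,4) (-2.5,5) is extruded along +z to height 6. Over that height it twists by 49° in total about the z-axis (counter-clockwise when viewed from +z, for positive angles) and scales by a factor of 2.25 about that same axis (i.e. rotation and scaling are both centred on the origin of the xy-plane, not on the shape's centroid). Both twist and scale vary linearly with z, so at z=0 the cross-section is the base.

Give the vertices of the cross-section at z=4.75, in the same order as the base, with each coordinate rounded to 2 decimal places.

t = z/height = 4.75/6 = 0.791667
s = 1 + (scale-1)·z/height = 1 + (2.25-1)·4.75/6 = 1.989583
θ = twist·z/height = 49°·4.75/6 = 38.7917° = 0.677042 rad
cos θ = 0.779429, sin θ = 0.626490 (intermediates below are computed at full precision and shown rounded to 5 d.p.)
v1: (-5,3) → rotate → (-5.77662,-0.79416) → ×s → (-11.49306,-1.58006) → (-11.49,-1.58)
v2: (0.5,-3.5) → rotate → (2.58243,-2.41476) → ×s → (5.13796,-4.80436) → (5.14,-4.80)
v3: (-1.5,4) → rotate → (-3.67511,2.17798) → ×s → (-7.31193,4.33327) → (-7.31,4.33)
v4: (-2.5,5) → rotate → (-5.08103,2.33092) → ×s → (-10.10912,4.63756) → (-10.11,4.64)

Cross-section at z=4.75: (-11.49,-1.58) (5.14,-4.80) (-7.31,4.33) (-10.11,4.64)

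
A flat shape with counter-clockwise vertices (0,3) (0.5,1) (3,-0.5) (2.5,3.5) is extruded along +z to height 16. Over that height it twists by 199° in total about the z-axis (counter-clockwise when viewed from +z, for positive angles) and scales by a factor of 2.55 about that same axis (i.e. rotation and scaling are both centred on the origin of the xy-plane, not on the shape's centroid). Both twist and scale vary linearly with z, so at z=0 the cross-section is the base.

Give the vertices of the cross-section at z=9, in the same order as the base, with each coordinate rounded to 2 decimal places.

t = z/height = 9/16 = 0.5625
s = 1 + (scale-1)·z/height = 1 + (2.55-1)·9/16 = 1.871875
θ = twist·z/height = 199°·9/16 = 111.9375° = 1.953678 rad
cos θ = -0.373595, sin θ = 0.927592 (intermediates below are computed at full precision and shown rounded to 5 d.p.)
v1: (0,3) → rotate → (-2.78278,-1.12078) → ×s → (-5.20901,-2.09797) → (-5.21,-2.10)
v2: (0.5,1) → rotate → (-1.11439,0.09020) → ×s → (-2.08600,0.16884) → (-2.09,0.17)
v3: (3,-0.5) → rotate → (-0.65699,2.96957) → ×s → (-1.22980,5.55867) → (-1.23,5.56)
v4: (2.5,3.5) → rotate → (-4.18056,1.01140) → ×s → (-7.82548,1.89321) → (-7.83,1.89)

Cross-section at z=9: (-5.21,-2.10) (-2.09,0.17) (-1.23,5.56) (-7.83,1.89)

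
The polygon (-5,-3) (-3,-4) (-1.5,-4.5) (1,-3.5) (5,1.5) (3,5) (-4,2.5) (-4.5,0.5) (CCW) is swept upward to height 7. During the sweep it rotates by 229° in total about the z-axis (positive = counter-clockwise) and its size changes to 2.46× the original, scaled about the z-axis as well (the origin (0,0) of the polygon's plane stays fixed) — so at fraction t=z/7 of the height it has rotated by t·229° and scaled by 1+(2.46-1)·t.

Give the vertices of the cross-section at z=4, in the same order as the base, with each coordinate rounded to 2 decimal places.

t = z/height = 4/7 = 0.571429
s = 1 + (scale-1)·z/height = 1 + (2.46-1)·4/7 = 1.834286
θ = twist·z/height = 229°·4/7 = 130.8571° = 2.283888 rad
cos θ = -0.654175, sin θ = 0.756343 (intermediates below are computed at full precision and shown rounded to 5 d.p.)
v1: (-5,-3) → rotate → (5.53991,-1.81919) → ×s → (10.16177,-3.33691) → (10.16,-3.34)
v2: (-3,-4) → rotate → (4.98790,0.34767) → ×s → (9.14923,0.63773) → (9.15,0.64)
v3: (-1.5,-4.5) → rotate → (4.38481,1.80927) → ×s → (8.04299,3.31873) → (8.04,3.32)
v4: (1,-3.5) → rotate → (1.99303,3.04596) → ×s → (3.65578,5.58715) → (3.66,5.59)
v5: (5,1.5) → rotate → (-4.40539,2.80045) → ×s → (-8.08075,5.13683) → (-8.08,5.14)
v6: (3,5) → rotate → (-5.74424,-1.00185) → ×s → (-10.53658,-1.83767) → (-10.54,-1.84)
v7: (-4,2.5) → rotate → (0.72584,-4.66081) → ×s → (1.33140,-8.54926) → (1.33,-8.55)
v8: (-4.5,0.5) → rotate → (2.56562,-3.73063) → ×s → (4.70607,-6.84304) → (4.71,-6.84)

Cross-section at z=4: (10.16,-3.34) (9.15,0.64) (8.04,3.32) (3.66,5.59) (-8.08,5.14) (-10.54,-1.84) (1.33,-8.55) (4.71,-6.84)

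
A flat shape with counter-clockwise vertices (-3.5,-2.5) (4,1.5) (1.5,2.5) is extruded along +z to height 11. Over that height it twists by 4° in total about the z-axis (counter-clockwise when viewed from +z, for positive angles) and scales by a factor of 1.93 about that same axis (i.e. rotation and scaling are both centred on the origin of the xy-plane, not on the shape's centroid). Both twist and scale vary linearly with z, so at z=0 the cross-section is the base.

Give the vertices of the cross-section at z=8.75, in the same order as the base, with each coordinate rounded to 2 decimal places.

Cross-section at z=8.75: (-5.84,-4.68) (6.80,2.99) (2.36,4.49)

t = z/height = 8.75/11 = 0.795455
s = 1 + (scale-1)·z/height = 1 + (1.93-1)·8.75/11 = 1.739773
θ = twist·z/height = 4°·8.75/11 = 3.1818° = 0.055533 rad
cos θ = 0.998458, sin θ = 0.055505 (intermediates below are computed at full precision and shown rounded to 5 d.p.)
v1: (-3.5,-2.5) → rotate → (-3.35584,-2.69041) → ×s → (-5.83840,-4.68071) → (-5.84,-4.68)
v2: (4,1.5) → rotate → (3.91058,1.71971) → ×s → (6.80351,2.99190) → (6.80,2.99)
v3: (1.5,2.5) → rotate → (1.35893,2.57940) → ×s → (2.36422,4.48758) → (2.36,4.49)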